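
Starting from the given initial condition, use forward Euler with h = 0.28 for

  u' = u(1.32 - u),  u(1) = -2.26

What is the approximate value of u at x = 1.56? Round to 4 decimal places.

-11.9323

Euler: u_{n+1} = u_n + h·f(x_n, u_n).
x=1.000000, u=-2.260000: f=-8.090800 → u ← -2.260000 + 0.28·(-8.090800) = -4.525424
x=1.280000, u=-4.525424: f=-26.453022 → u ← -4.525424 + 0.28·(-26.453022) = -11.932270
u(1.56) ≈ -11.9323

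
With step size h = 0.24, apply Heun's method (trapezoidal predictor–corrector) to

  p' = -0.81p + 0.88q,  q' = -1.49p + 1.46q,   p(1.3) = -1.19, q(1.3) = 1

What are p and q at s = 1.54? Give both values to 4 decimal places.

-0.7085, 1.8328

Heun on (p,q): k1 = f(s_n, state_n); k2 = f(s_n + h, state_n + h·k1); state_{n+1} = state_n + (h/2)·(k1 + k2).
1.300000: (-1.190000, 1.000000)
  k1 = (1.843900, 3.233100)
  predictor → (-0.747464, 1.775944)
  k2 = (2.168277, 3.706600)
  → (-0.708539, 1.832764)
(p(1.54), q(1.54)) ≈ (-0.7085, 1.8328)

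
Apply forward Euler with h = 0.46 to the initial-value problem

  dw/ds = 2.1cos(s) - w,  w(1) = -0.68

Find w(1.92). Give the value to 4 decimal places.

Euler: w_{n+1} = w_n + h·f(s_n, w_n).
s=1.000000, w=-0.680000: f=1.814635 → w ← -0.680000 + 0.46·1.814635 = 0.154732
s=1.460000, w=0.154732: f=0.077465 → w ← 0.154732 + 0.46·0.077465 = 0.190366
w(1.92) ≈ 0.1904

0.1904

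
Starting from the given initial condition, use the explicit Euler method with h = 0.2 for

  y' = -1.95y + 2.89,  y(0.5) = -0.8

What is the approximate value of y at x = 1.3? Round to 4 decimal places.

1.1661

Euler: y_{n+1} = y_n + h·f(x_n, y_n).
x=0.500000, y=-0.800000: f=4.450000 → y ← -0.800000 + 0.2·4.450000 = 0.090000
x=0.700000, y=0.090000: f=2.714500 → y ← 0.090000 + 0.2·2.714500 = 0.632900
x=0.900000, y=0.632900: f=1.655845 → y ← 0.632900 + 0.2·1.655845 = 0.964069
x=1.100000, y=0.964069: f=1.010065 → y ← 0.964069 + 0.2·1.010065 = 1.166082
y(1.3) ≈ 1.1661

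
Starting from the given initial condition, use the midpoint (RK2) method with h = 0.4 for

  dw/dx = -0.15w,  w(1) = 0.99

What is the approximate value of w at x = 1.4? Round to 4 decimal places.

0.9324

Midpoint: k1 = f(x_n, w_n); k2 = f(x_n + h/2, w_n + (h/2)·k1); w_{n+1} = w_n + h·k2.
x=1.000000, w=0.990000:
  k1 = f(1.000000, 0.990000) = -0.148500
  k2 = f(1.200000, 0.960300) = -0.144045
  w ← 0.990000 + 0.4·(-0.144045) = 0.932382
w(1.4) ≈ 0.9324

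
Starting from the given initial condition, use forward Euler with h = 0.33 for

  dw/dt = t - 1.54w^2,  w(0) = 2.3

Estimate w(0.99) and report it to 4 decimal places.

Euler: w_{n+1} = w_n + h·f(t_n, w_n).
t=0.000000, w=2.300000: f=-8.146600 → w ← 2.300000 + 0.33·(-8.146600) = -0.388378
t=0.330000, w=-0.388378: f=0.097710 → w ← -0.388378 + 0.33·0.097710 = -0.356134
t=0.660000, w=-0.356134: f=0.464680 → w ← -0.356134 + 0.33·0.464680 = -0.202789
w(0.99) ≈ -0.2028

-0.2028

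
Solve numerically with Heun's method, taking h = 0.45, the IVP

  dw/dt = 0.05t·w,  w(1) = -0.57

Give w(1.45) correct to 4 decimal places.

-0.5859

Heun: k1 = f(t_n, w_n); k2 = f(t_n + h, w_n + h·k1); w_{n+1} = w_n + (h/2)·(k1 + k2).
t=1.000000, w=-0.570000:
  k1 = f(1.000000, -0.570000) = -0.028500
  k2 = f(1.450000, -0.582825) = -0.042255
  w ← -0.570000 + (0.45/2)·(-0.028500 + (-0.042255)) = -0.585920
w(1.45) ≈ -0.5859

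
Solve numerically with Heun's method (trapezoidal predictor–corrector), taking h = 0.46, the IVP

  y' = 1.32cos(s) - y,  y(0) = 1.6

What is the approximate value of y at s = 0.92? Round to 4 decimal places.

Heun: k1 = f(s_n, y_n); k2 = f(s_n + h, y_n + h·k1); y_{n+1} = y_n + (h/2)·(k1 + k2).
s=0.000000, y=1.600000:
  k1 = f(0.000000, 1.600000) = -0.280000
  k2 = f(0.460000, 1.471200) = -0.288411
  y ← 1.600000 + (0.46/2)·(-0.280000 + (-0.288411)) = 1.469266
s=0.460000, y=1.469266:
  k1 = f(0.460000, 1.469266) = -0.286476
  k2 = f(0.920000, 1.337486) = -0.537804
  y ← 1.469266 + (0.46/2)·(-0.286476 + (-0.537804)) = 1.279681
y(0.92) ≈ 1.2797

1.2797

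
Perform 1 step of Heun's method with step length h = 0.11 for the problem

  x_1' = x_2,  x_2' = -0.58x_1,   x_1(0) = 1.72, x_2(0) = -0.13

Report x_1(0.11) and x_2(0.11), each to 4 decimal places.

Heun on (x_1,x_2): k1 = f(t_n, state_n); k2 = f(t_n + h, state_n + h·k1); state_{n+1} = state_n + (h/2)·(k1 + k2).
0.000000: (1.720000, -0.130000)
  k1 = (-0.130000, -0.997600)
  predictor → (1.705700, -0.239736)
  k2 = (-0.239736, -0.989306)
  → (1.699665, -0.239280)
(x_1(0.11), x_2(0.11)) ≈ (1.6997, -0.2393)

1.6997, -0.2393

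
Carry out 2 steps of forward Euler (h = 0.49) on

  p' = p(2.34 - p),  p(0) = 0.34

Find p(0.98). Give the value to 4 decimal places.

Euler: p_{n+1} = p_n + h·f(t_n, p_n).
t=0.000000, p=0.340000: f=0.680000 → p ← 0.340000 + 0.49·0.680000 = 0.673200
t=0.490000, p=0.673200: f=1.122090 → p ← 0.673200 + 0.49·1.122090 = 1.223024
p(0.98) ≈ 1.2230

1.2230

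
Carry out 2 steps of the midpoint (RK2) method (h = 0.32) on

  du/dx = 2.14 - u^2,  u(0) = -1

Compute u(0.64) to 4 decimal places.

0.1385

Midpoint: k1 = f(x_n, u_n); k2 = f(x_n + h/2, u_n + (h/2)·k1); u_{n+1} = u_n + h·k2.
x=0.000000, u=-1.000000:
  k1 = f(0.000000, -1.000000) = 1.140000
  k2 = f(0.160000, -0.817600) = 1.471530
  u ← -1.000000 + 0.32·1.471530 = -0.529110
x=0.320000, u=-0.529110:
  k1 = f(0.320000, -0.529110) = 1.860042
  k2 = f(0.480000, -0.231504) = 2.086406
  u ← -0.529110 + 0.32·2.086406 = 0.138540
u(0.64) ≈ 0.1385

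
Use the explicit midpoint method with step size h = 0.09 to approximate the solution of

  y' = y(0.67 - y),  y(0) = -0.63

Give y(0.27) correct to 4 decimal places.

Midpoint: k1 = f(t_n, y_n); k2 = f(t_n + h/2, y_n + (h/2)·k1); y_{n+1} = y_n + h·k2.
t=0.000000, y=-0.630000:
  k1 = f(0.000000, -0.630000) = -0.819000
  k2 = f(0.045000, -0.666855) = -0.891488
  y ← -0.630000 + 0.09·(-0.891488) = -0.710234
t=0.090000, y=-0.710234:
  k1 = f(0.090000, -0.710234) = -0.980289
  k2 = f(0.135000, -0.754347) = -1.074452
  y ← -0.710234 + 0.09·(-1.074452) = -0.806935
t=0.180000, y=-0.806935:
  k1 = f(0.180000, -0.806935) = -1.191790
  k2 = f(0.225000, -0.860565) = -1.317151
  y ← -0.806935 + 0.09·(-1.317151) = -0.925478
y(0.27) ≈ -0.9255

-0.9255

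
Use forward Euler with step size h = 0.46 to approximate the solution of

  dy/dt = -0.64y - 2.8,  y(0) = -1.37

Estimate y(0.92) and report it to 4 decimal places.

-2.8789

Euler: y_{n+1} = y_n + h·f(t_n, y_n).
t=0.000000, y=-1.370000: f=-1.923200 → y ← -1.370000 + 0.46·(-1.923200) = -2.254672
t=0.460000, y=-2.254672: f=-1.357010 → y ← -2.254672 + 0.46·(-1.357010) = -2.878897
y(0.92) ≈ -2.8789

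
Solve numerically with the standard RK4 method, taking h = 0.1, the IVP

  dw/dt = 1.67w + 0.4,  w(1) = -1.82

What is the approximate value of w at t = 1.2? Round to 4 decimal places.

-2.4467

RK4: k1 = f(t_n, w_n); k2 = f(t_n + h/2, w_n + (h/2)·k1); k3 = f(t_n + h/2, w_n + (h/2)·k2); k4 = f(t_n + h, w_n + h·k3); w_{n+1} = w_n + (h/6)·(k1 + 2k2 + 2k3 + k4).
t=1.000000, w=-1.820000:
  k1 = f(1.000000, -1.820000) = -2.639400
  k2 = f(1.050000, -1.951970) = -2.859790
  k3 = f(1.050000, -1.962989) = -2.878192
  k4 = f(1.100000, -2.107819) = -3.120058
  w ← -1.820000 + (0.1/6)·(k1 + 2k2 + 2k3 + k4) = -2.107257
t=1.100000, w=-2.107257:
  k1 = f(1.100000, -2.107257) = -3.119119
  k2 = f(1.150000, -2.263213) = -3.379566
  k3 = f(1.150000, -2.276235) = -3.401313
  k4 = f(1.200000, -2.447388) = -3.687139
  w ← -2.107257 + (0.1/6)·(k1 + 2k2 + 2k3 + k4) = -2.446724
w(1.2) ≈ -2.4467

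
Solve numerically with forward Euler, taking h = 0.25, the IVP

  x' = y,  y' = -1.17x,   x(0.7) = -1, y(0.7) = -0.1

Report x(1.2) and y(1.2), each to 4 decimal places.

Euler on (x,y): x_{n+1} = x_n + h·x', y_{n+1} = y_n + h·y'.
0.700000: (-1.000000, -0.100000); f=(-0.100000, 1.170000) → (-1.025000, 0.192500)
0.950000: (-1.025000, 0.192500); f=(0.192500, 1.199250) → (-0.976875, 0.492312)
(x(1.2), y(1.2)) ≈ (-0.9769, 0.4923)

-0.9769, 0.4923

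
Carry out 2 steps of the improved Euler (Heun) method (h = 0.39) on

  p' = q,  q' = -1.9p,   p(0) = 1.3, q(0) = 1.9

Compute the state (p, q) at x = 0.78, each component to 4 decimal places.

1.8436, -0.8067

Heun on (p,q): k1 = f(x_n, state_n); k2 = f(x_n + h, state_n + h·k1); state_{n+1} = state_n + (h/2)·(k1 + k2).
0.000000: (1.300000, 1.900000)
  k1 = (1.900000, -2.470000)
  predictor → (2.041000, 0.936700)
  k2 = (0.936700, -3.877900)
  → (1.853157, 0.662160)
0.390000: (1.853157, 0.662160)
  k1 = (0.662160, -3.520997)
  predictor → (2.111399, -0.711029)
  k2 = (-0.711029, -4.011658)
  → (1.843627, -0.806708)
(p(0.78), q(0.78)) ≈ (1.8436, -0.8067)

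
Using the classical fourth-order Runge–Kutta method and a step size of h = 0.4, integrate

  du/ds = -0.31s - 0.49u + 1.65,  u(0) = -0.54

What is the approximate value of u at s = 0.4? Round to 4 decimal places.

0.1322

RK4: k1 = f(s_n, u_n); k2 = f(s_n + h/2, u_n + (h/2)·k1); k3 = f(s_n + h/2, u_n + (h/2)·k2); k4 = f(s_n + h, u_n + h·k3); u_{n+1} = u_n + (h/6)·(k1 + 2k2 + 2k3 + k4).
s=0.000000, u=-0.540000:
  k1 = f(0.000000, -0.540000) = 1.914600
  k2 = f(0.200000, -0.157080) = 1.664969
  k3 = f(0.200000, -0.207006) = 1.689433
  k4 = f(0.400000, 0.135773) = 1.459471
  u ← -0.540000 + (0.4/6)·(k1 + 2k2 + 2k3 + k4) = 0.132192
u(0.4) ≈ 0.1322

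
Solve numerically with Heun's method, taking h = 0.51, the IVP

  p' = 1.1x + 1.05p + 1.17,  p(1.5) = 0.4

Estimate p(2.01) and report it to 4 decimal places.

Heun: k1 = f(x_n, p_n); k2 = f(x_n + h, p_n + h·k1); p_{n+1} = p_n + (h/2)·(k1 + k2).
x=1.500000, p=0.400000:
  k1 = f(1.500000, 0.400000) = 3.240000
  k2 = f(2.010000, 2.052400) = 5.536020
  p ← 0.400000 + (0.51/2)·(3.240000 + 5.536020) = 2.637885
p(2.01) ≈ 2.6379

2.6379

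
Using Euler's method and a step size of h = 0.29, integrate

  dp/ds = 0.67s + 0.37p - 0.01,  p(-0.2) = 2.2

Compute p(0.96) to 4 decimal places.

Euler: p_{n+1} = p_n + h·f(s_n, p_n).
s=-0.200000, p=2.200000: f=0.670000 → p ← 2.200000 + 0.29·0.670000 = 2.394300
s=0.090000, p=2.394300: f=0.936191 → p ← 2.394300 + 0.29·0.936191 = 2.665795
s=0.380000, p=2.665795: f=1.230944 → p ← 2.665795 + 0.29·1.230944 = 3.022769
s=0.670000, p=3.022769: f=1.557325 → p ← 3.022769 + 0.29·1.557325 = 3.474393
p(0.96) ≈ 3.4744

3.4744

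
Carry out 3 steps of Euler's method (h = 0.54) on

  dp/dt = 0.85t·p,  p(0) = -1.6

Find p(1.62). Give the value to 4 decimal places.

Euler: p_{n+1} = p_n + h·f(t_n, p_n).
t=0.000000, p=-1.600000: f=0.000000 → p ← -1.600000 + 0.54·0.000000 = -1.600000
t=0.540000, p=-1.600000: f=-0.734400 → p ← -1.600000 + 0.54·(-0.734400) = -1.996576
t=1.080000, p=-1.996576: f=-1.832857 → p ← -1.996576 + 0.54·(-1.832857) = -2.986319
p(1.62) ≈ -2.9863

-2.9863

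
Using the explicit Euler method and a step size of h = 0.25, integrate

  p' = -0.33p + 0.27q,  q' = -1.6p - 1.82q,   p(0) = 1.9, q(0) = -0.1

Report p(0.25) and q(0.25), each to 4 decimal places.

1.7365, -0.8145

Euler on (p,q): p_{n+1} = p_n + h·p', q_{n+1} = q_n + h·q'.
0.000000: (1.900000, -0.100000); f=(-0.654000, -2.858000) → (1.736500, -0.814500)
(p(0.25), q(0.25)) ≈ (1.7365, -0.8145)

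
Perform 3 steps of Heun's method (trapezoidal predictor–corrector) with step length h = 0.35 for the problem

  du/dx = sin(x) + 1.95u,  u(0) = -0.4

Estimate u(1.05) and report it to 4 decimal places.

Heun: k1 = f(x_n, u_n); k2 = f(x_n + h, u_n + h·k1); u_{n+1} = u_n + (h/2)·(k1 + k2).
x=0.000000, u=-0.400000:
  k1 = f(0.000000, -0.400000) = -0.780000
  k2 = f(0.350000, -0.673000) = -0.969452
  u ← -0.400000 + (0.35/2)·(-0.780000 + (-0.969452)) = -0.706154
x=0.350000, u=-0.706154:
  k1 = f(0.350000, -0.706154) = -1.034103
  k2 = f(0.700000, -1.068090) = -1.438558
  u ← -0.706154 + (0.35/2)·(-1.034103 + (-1.438558)) = -1.138870
x=0.700000, u=-1.138870:
  k1 = f(0.700000, -1.138870) = -1.576578
  k2 = f(1.050000, -1.690672) = -2.429388
  u ← -1.138870 + (0.35/2)·(-1.576578 + (-2.429388)) = -1.839914
u(1.05) ≈ -1.8399

-1.8399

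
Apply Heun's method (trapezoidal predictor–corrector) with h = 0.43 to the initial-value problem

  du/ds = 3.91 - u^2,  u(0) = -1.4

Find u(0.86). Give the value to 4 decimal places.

Heun: k1 = f(s_n, u_n); k2 = f(s_n + h, u_n + h·k1); u_{n+1} = u_n + (h/2)·(k1 + k2).
s=0.000000, u=-1.400000:
  k1 = f(0.000000, -1.400000) = 1.950000
  k2 = f(0.430000, -0.561500) = 3.594718
  u ← -1.400000 + (0.43/2)·(1.950000 + 3.594718) = -0.207886
s=0.430000, u=-0.207886:
  k1 = f(0.430000, -0.207886) = 3.866784
  k2 = f(0.860000, 1.454831) = 1.793466
  u ← -0.207886 + (0.43/2)·(3.866784 + 1.793466) = 1.009068
u(0.86) ≈ 1.0091

1.0091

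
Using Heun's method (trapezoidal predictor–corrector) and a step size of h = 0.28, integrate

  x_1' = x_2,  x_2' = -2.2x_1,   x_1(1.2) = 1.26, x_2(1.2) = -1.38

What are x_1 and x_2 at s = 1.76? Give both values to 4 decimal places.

0.1286, -2.3327

Heun on (x_1,x_2): k1 = f(s_n, state_n); k2 = f(s_n + h, state_n + h·k1); state_{n+1} = state_n + (h/2)·(k1 + k2).
1.200000: (1.260000, -1.380000)
  k1 = (-1.380000, -2.772000)
  predictor → (0.873600, -2.156160)
  k2 = (-2.156160, -1.921920)
  → (0.764938, -2.037149)
1.480000: (0.764938, -2.037149)
  k1 = (-2.037149, -1.682863)
  predictor → (0.194536, -2.508350)
  k2 = (-2.508350, -0.427979)
  → (0.128568, -2.332667)
(x_1(1.76), x_2(1.76)) ≈ (0.1286, -2.3327)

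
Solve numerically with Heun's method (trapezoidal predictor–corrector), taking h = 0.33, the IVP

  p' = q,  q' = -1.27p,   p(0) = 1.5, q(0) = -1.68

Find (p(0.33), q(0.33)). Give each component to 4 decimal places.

0.8419, -2.1925

Heun on (p,q): k1 = f(t_n, state_n); k2 = f(t_n + h, state_n + h·k1); state_{n+1} = state_n + (h/2)·(k1 + k2).
0.000000: (1.500000, -1.680000)
  k1 = (-1.680000, -1.905000)
  predictor → (0.945600, -2.308650)
  k2 = (-2.308650, -1.200912)
  → (0.841873, -2.192475)
(p(0.33), q(0.33)) ≈ (0.8419, -2.1925)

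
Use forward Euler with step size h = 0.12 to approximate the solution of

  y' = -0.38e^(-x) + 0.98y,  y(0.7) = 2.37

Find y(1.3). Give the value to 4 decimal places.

Euler: y_{n+1} = y_n + h·f(x_n, y_n).
x=0.700000, y=2.370000: f=2.133898 → y ← 2.370000 + 0.12·2.133898 = 2.626068
x=0.820000, y=2.626068: f=2.406182 → y ← 2.626068 + 0.12·2.406182 = 2.914810
x=0.940000, y=2.914810: f=2.708075 → y ← 2.914810 + 0.12·2.708075 = 3.239779
x=1.060000, y=3.239779: f=3.043330 → y ← 3.239779 + 0.12·3.043330 = 3.604978
x=1.180000, y=3.604978: f=3.416113 → y ← 3.604978 + 0.12·3.416113 = 4.014912
y(1.3) ≈ 4.0149

4.0149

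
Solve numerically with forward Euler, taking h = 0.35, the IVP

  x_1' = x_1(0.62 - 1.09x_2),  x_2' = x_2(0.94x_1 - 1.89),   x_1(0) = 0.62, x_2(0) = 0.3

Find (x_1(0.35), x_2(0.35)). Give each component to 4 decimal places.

Euler on (x_1,x_2): x_1_{n+1} = x_1_n + h·x_1', x_2_{n+1} = x_2_n + h·x_2'.
0.000000: (0.620000, 0.300000); f=(0.181660, -0.392160) → (0.683581, 0.162744)
(x_1(0.35), x_2(0.35)) ≈ (0.6836, 0.1627)

0.6836, 0.1627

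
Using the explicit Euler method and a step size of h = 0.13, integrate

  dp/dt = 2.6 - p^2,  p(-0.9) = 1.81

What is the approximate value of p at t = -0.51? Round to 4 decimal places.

Euler: p_{n+1} = p_n + h·f(t_n, p_n).
t=-0.900000, p=1.810000: f=-0.676100 → p ← 1.810000 + 0.13·(-0.676100) = 1.722107
t=-0.770000, p=1.722107: f=-0.365653 → p ← 1.722107 + 0.13·(-0.365653) = 1.674572
t=-0.640000, p=1.674572: f=-0.204192 → p ← 1.674572 + 0.13·(-0.204192) = 1.648027
p(-0.51) ≈ 1.6480

1.6480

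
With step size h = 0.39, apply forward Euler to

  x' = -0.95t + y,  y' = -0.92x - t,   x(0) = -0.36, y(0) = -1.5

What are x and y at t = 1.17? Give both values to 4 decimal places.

-2.3748, -0.9053

Euler on (x,y): x_{n+1} = x_n + h·x', y_{n+1} = y_n + h·y'.
0.000000: (-0.360000, -1.500000); f=(-1.500000, 0.331200) → (-0.945000, -1.370832)
0.390000: (-0.945000, -1.370832); f=(-1.741332, 0.479400) → (-1.624119, -1.183866)
0.780000: (-1.624119, -1.183866); f=(-1.924866, 0.714190) → (-2.374817, -0.905332)
(x(1.17), y(1.17)) ≈ (-2.3748, -0.9053)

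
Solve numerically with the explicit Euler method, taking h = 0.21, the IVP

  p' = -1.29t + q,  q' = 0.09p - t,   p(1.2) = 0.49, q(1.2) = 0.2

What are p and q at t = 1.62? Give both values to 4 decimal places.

-0.1840, -0.3349

Euler on (p,q): p_{n+1} = p_n + h·p', q_{n+1} = q_n + h·q'.
1.200000: (0.490000, 0.200000); f=(-1.348000, -1.155900) → (0.206920, -0.042739)
1.410000: (0.206920, -0.042739); f=(-1.861639, -1.391377) → (-0.184024, -0.334928)
(p(1.62), q(1.62)) ≈ (-0.1840, -0.3349)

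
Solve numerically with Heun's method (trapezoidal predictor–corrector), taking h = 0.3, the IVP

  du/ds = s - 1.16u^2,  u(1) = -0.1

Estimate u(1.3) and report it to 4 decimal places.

Heun: k1 = f(s_n, u_n); k2 = f(s_n + h, u_n + h·k1); u_{n+1} = u_n + (h/2)·(k1 + k2).
s=1.000000, u=-0.100000:
  k1 = f(1.000000, -0.100000) = 0.988400
  k2 = f(1.300000, 0.196520) = 1.255201
  u ← -0.100000 + (0.3/2)·(0.988400 + 1.255201) = 0.236540
u(1.3) ≈ 0.2365

0.2365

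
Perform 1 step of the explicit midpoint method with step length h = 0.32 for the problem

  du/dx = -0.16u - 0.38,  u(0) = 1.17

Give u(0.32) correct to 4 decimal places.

Midpoint: k1 = f(x_n, u_n); k2 = f(x_n + h/2, u_n + (h/2)·k1); u_{n+1} = u_n + h·k2.
x=0.000000, u=1.170000:
  k1 = f(0.000000, 1.170000) = -0.567200
  k2 = f(0.160000, 1.079248) = -0.552680
  u ← 1.170000 + 0.32·(-0.552680) = 0.993143
u(0.32) ≈ 0.9931

0.9931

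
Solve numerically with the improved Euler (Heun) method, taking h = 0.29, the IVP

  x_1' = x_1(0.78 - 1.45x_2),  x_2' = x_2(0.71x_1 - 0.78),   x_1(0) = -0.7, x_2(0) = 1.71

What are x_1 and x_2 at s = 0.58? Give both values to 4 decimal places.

Heun on (x_1,x_2): k1 = f(s_n, state_n); k2 = f(s_n + h, state_n + h·k1); state_{n+1} = state_n + (h/2)·(k1 + k2).
0.000000: (-0.700000, 1.710000)
  k1 = (1.189650, -2.183670)
  predictor → (-0.355002, 1.076736)
  k2 = (0.277351, -1.111246)
  → (-0.487285, 1.232237)
0.290000: (-0.487285, 1.232237)
  k1 = (0.490571, -1.387465)
  predictor → (-0.345019, 0.829872)
  k2 = (0.146052, -0.850589)
  → (-0.394975, 0.907719)
(x_1(0.58), x_2(0.58)) ≈ (-0.3950, 0.9077)

-0.3950, 0.9077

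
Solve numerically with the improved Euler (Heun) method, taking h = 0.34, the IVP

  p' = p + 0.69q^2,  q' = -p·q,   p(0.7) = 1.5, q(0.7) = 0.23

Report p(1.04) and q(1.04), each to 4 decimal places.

Heun on (p,q): k1 = f(t_n, state_n); k2 = f(t_n + h, state_n + h·k1); state_{n+1} = state_n + (h/2)·(k1 + k2).
0.700000: (1.500000, 0.230000)
  k1 = (1.536501, -0.345000)
  predictor → (2.022410, 0.112700)
  k2 = (2.031174, -0.227926)
  → (2.106505, 0.132603)
(p(1.04), q(1.04)) ≈ (2.1065, 0.1326)

2.1065, 0.1326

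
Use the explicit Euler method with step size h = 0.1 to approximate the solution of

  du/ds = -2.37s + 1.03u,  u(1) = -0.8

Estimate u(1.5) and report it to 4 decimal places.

-3.0243

Euler: u_{n+1} = u_n + h·f(s_n, u_n).
s=1.000000, u=-0.800000: f=-3.194000 → u ← -0.800000 + 0.1·(-3.194000) = -1.119400
s=1.100000, u=-1.119400: f=-3.759982 → u ← -1.119400 + 0.1·(-3.759982) = -1.495398
s=1.200000, u=-1.495398: f=-4.384260 → u ← -1.495398 + 0.1·(-4.384260) = -1.933824
s=1.300000, u=-1.933824: f=-5.072839 → u ← -1.933824 + 0.1·(-5.072839) = -2.441108
s=1.400000, u=-2.441108: f=-5.832341 → u ← -2.441108 + 0.1·(-5.832341) = -3.024342
u(1.5) ≈ -3.0243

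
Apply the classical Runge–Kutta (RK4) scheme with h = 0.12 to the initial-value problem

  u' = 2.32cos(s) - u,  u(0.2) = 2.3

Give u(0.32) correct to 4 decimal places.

RK4: k1 = f(s_n, u_n); k2 = f(s_n + h/2, u_n + (h/2)·k1); k3 = f(s_n + h/2, u_n + (h/2)·k2); k4 = f(s_n + h, u_n + h·k3); u_{n+1} = u_n + (h/6)·(k1 + 2k2 + 2k3 + k4).
s=0.200000, u=2.300000:
  k1 = f(0.200000, 2.300000) = -0.026246
  k2 = f(0.260000, 2.298425) = -0.056401
  k3 = f(0.260000, 2.296616) = -0.054591
  k4 = f(0.320000, 2.293449) = -0.091223
  u ← 2.300000 + (0.12/6)·(k1 + 2k2 + 2k3 + k4) = 2.293211
u(0.32) ≈ 2.2932

2.2932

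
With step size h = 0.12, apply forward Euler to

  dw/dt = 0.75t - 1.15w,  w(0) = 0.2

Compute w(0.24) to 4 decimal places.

0.1594

Euler: w_{n+1} = w_n + h·f(t_n, w_n).
t=0.000000, w=0.200000: f=-0.230000 → w ← 0.200000 + 0.12·(-0.230000) = 0.172400
t=0.120000, w=0.172400: f=-0.108260 → w ← 0.172400 + 0.12·(-0.108260) = 0.159409
w(0.24) ≈ 0.1594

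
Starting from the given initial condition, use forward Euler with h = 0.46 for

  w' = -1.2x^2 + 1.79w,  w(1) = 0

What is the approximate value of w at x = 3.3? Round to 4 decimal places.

-30.1543

Euler: w_{n+1} = w_n + h·f(x_n, w_n).
x=1.000000, w=0.000000: f=-1.200000 → w ← 0.000000 + 0.46·(-1.200000) = -0.552000
x=1.460000, w=-0.552000: f=-3.546000 → w ← -0.552000 + 0.46·(-3.546000) = -2.183160
x=1.920000, w=-2.183160: f=-8.331536 → w ← -2.183160 + 0.46·(-8.331536) = -6.015667
x=2.380000, w=-6.015667: f=-17.565323 → w ← -6.015667 + 0.46·(-17.565323) = -14.095716
x=2.840000, w=-14.095716: f=-34.910051 → w ← -14.095716 + 0.46·(-34.910051) = -30.154339
w(3.3) ≈ -30.1543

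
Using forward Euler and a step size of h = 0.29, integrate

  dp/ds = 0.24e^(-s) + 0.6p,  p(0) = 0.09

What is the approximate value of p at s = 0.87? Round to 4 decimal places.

0.3417

Euler: p_{n+1} = p_n + h·f(s_n, p_n).
s=0.000000, p=0.090000: f=0.294000 → p ← 0.090000 + 0.29·0.294000 = 0.175260
s=0.290000, p=0.175260: f=0.284739 → p ← 0.175260 + 0.29·0.284739 = 0.257834
s=0.580000, p=0.257834: f=0.289076 → p ← 0.257834 + 0.29·0.289076 = 0.341666
p(0.87) ≈ 0.3417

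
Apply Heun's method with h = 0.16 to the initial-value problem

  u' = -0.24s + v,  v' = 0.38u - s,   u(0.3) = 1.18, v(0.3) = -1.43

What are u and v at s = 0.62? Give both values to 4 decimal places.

0.6882, -1.4632

Heun on (u,v): k1 = f(s_n, state_n); k2 = f(s_n + h, state_n + h·k1); state_{n+1} = state_n + (h/2)·(k1 + k2).
0.300000: (1.180000, -1.430000)
  k1 = (-1.502000, 0.148400)
  predictor → (0.939680, -1.406256)
  k2 = (-1.516656, -0.102922)
  → (0.938508, -1.426362)
0.460000: (0.938508, -1.426362)
  k1 = (-1.536762, -0.103367)
  predictor → (0.692626, -1.442900)
  k2 = (-1.591700, -0.356802)
  → (0.688231, -1.463175)
(u(0.62), v(0.62)) ≈ (0.6882, -1.4632)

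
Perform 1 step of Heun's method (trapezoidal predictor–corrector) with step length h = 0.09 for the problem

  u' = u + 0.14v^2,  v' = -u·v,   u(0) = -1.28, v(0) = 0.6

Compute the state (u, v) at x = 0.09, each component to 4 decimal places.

Heun on (u,v): k1 = f(x_n, state_n); k2 = f(x_n + h, state_n + h·k1); state_{n+1} = state_n + (h/2)·(k1 + k2).
0.000000: (-1.280000, 0.600000)
  k1 = (-1.229600, 0.768000)
  predictor → (-1.390664, 0.669120)
  k2 = (-1.327983, 0.930521)
  → (-1.395091, 0.676433)
(u(0.09), v(0.09)) ≈ (-1.3951, 0.6764)

-1.3951, 0.6764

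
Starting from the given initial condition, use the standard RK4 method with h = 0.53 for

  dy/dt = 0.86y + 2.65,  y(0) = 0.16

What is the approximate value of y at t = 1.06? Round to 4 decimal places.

RK4: k1 = f(t_n, y_n); k2 = f(t_n + h/2, y_n + (h/2)·k1); k3 = f(t_n + h/2, y_n + (h/2)·k2); k4 = f(t_n + h, y_n + h·k3); y_{n+1} = y_n + (h/6)·(k1 + 2k2 + 2k3 + k4).
t=0.000000, y=0.160000:
  k1 = f(0.000000, 0.160000) = 2.787600
  k2 = f(0.265000, 0.898714) = 3.422894
  k3 = f(0.265000, 1.067067) = 3.567678
  k4 = f(0.530000, 2.050869) = 4.413747
  y ← 0.160000 + (0.53/6)·(k1 + 2k2 + 2k3 + k4) = 2.031120
t=0.530000, y=2.031120:
  k1 = f(0.530000, 2.031120) = 4.396763
  k2 = f(0.795000, 3.196262) = 5.398786
  k3 = f(0.795000, 3.461798) = 5.627146
  k4 = f(1.060000, 5.013508) = 6.961617
  y ← 2.031120 + (0.53/6)·(k1 + 2k2 + 2k3 + k4) = 4.982358
y(1.06) ≈ 4.9824

4.9824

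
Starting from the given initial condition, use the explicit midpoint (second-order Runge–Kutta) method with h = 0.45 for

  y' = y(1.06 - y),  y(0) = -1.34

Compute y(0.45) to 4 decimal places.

-4.2406

Midpoint: k1 = f(s_n, y_n); k2 = f(s_n + h/2, y_n + (h/2)·k1); y_{n+1} = y_n + h·k2.
s=0.000000, y=-1.340000:
  k1 = f(0.000000, -1.340000) = -3.216000
  k2 = f(0.225000, -2.063600) = -6.445861
  y ← -1.340000 + 0.45·(-6.445861) = -4.240637
y(0.45) ≈ -4.2406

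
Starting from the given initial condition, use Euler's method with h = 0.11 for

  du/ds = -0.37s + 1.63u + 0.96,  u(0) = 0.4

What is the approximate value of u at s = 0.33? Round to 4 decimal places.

Euler: u_{n+1} = u_n + h·f(s_n, u_n).
s=0.000000, u=0.400000: f=1.612000 → u ← 0.400000 + 0.11·1.612000 = 0.577320
s=0.110000, u=0.577320: f=1.860332 → u ← 0.577320 + 0.11·1.860332 = 0.781956
s=0.220000, u=0.781956: f=2.153189 → u ← 0.781956 + 0.11·2.153189 = 1.018807
u(0.33) ≈ 1.0188

1.0188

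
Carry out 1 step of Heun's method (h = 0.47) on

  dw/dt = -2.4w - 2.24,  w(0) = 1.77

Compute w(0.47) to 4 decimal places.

0.4405

Heun: k1 = f(t_n, w_n); k2 = f(t_n + h, w_n + h·k1); w_{n+1} = w_n + (h/2)·(k1 + k2).
t=0.000000, w=1.770000:
  k1 = f(0.000000, 1.770000) = -6.488000
  k2 = f(0.470000, -1.279360) = 0.830464
  w ← 1.770000 + (0.47/2)·(-6.488000 + 0.830464) = 0.440479
w(0.47) ≈ 0.4405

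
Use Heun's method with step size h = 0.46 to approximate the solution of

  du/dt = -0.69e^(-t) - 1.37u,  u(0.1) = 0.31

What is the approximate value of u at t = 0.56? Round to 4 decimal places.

Heun: k1 = f(t_n, u_n); k2 = f(t_n + h, u_n + h·k1); u_{n+1} = u_n + (h/2)·(k1 + k2).
t=0.100000, u=0.310000:
  k1 = f(0.100000, 0.310000) = -1.049038
  k2 = f(0.560000, -0.172557) = -0.157731
  u ← 0.310000 + (0.46/2)·(-1.049038 + (-0.157731)) = 0.032443
u(0.56) ≈ 0.0324

0.0324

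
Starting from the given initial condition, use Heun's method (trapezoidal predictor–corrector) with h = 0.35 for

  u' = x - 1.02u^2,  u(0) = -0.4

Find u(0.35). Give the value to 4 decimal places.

-0.4046

Heun: k1 = f(x_n, u_n); k2 = f(x_n + h, u_n + h·k1); u_{n+1} = u_n + (h/2)·(k1 + k2).
x=0.000000, u=-0.400000:
  k1 = f(0.000000, -0.400000) = -0.163200
  k2 = f(0.350000, -0.457120) = 0.136862
  u ← -0.400000 + (0.35/2)·(-0.163200 + 0.136862) = -0.404609
u(0.35) ≈ -0.4046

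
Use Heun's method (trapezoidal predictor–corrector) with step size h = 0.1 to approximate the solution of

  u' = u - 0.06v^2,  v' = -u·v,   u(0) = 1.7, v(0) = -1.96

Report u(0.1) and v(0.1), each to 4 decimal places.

Heun on (u,v): k1 = f(s_n, state_n); k2 = f(s_n + h, state_n + h·k1); state_{n+1} = state_n + (h/2)·(k1 + k2).
0.000000: (1.700000, -1.960000)
  k1 = (1.469504, 3.332000)
  predictor → (1.846950, -1.626800)
  k2 = (1.688162, 3.004619)
  → (1.857883, -1.643169)
(u(0.1), v(0.1)) ≈ (1.8579, -1.6432)

1.8579, -1.6432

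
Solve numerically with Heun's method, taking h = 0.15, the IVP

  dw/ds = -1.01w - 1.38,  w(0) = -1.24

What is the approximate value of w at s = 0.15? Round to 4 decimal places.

Heun: k1 = f(s_n, w_n); k2 = f(s_n + h, w_n + h·k1); w_{n+1} = w_n + (h/2)·(k1 + k2).
s=0.000000, w=-1.240000:
  k1 = f(0.000000, -1.240000) = -0.127600
  k2 = f(0.150000, -1.259140) = -0.108269
  w ← -1.240000 + (0.15/2)·(-0.127600 + (-0.108269)) = -1.257690
w(0.15) ≈ -1.2577

-1.2577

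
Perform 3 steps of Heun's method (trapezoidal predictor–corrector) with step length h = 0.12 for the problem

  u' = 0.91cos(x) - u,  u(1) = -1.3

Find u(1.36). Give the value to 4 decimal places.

-0.8073

Heun: k1 = f(x_n, u_n); k2 = f(x_n + h, u_n + h·k1); u_{n+1} = u_n + (h/2)·(k1 + k2).
x=1.000000, u=-1.300000:
  k1 = f(1.000000, -1.300000) = 1.791675
  k2 = f(1.120000, -1.084999) = 1.481470
  u ← -1.300000 + (0.12/2)·(1.791675 + 1.481470) = -1.103611
x=1.120000, u=-1.103611:
  k1 = f(1.120000, -1.103611) = 1.500082
  k2 = f(1.240000, -0.923601) = 1.219166
  u ← -1.103611 + (0.12/2)·(1.500082 + 1.219166) = -0.940456
x=1.240000, u=-0.940456:
  k1 = f(1.240000, -0.940456) = 1.236021
  k2 = f(1.360000, -0.792134) = 0.982541
  u ← -0.940456 + (0.12/2)·(1.236021 + 0.982541) = -0.807343
u(1.36) ≈ -0.8073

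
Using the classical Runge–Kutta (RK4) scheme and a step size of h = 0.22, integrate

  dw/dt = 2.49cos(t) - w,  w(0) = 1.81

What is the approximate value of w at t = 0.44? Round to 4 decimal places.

2.0206

RK4: k1 = f(t_n, w_n); k2 = f(t_n + h/2, w_n + (h/2)·k1); k3 = f(t_n + h/2, w_n + (h/2)·k2); k4 = f(t_n + h, w_n + h·k3); w_{n+1} = w_n + (h/6)·(k1 + 2k2 + 2k3 + k4).
t=0.000000, w=1.810000:
  k1 = f(0.000000, 1.810000) = 0.680000
  k2 = f(0.110000, 1.884800) = 0.590151
  k3 = f(0.110000, 1.874917) = 0.600034
  k4 = f(0.220000, 1.942008) = 0.487977
  w ← 1.810000 + (0.22/6)·(k1 + 2k2 + 2k3 + k4) = 1.940106
t=0.220000, w=1.940106:
  k1 = f(0.220000, 1.940106) = 0.489879
  k2 = f(0.330000, 1.993993) = 0.361653
  k3 = f(0.330000, 1.979888) = 0.375758
  k4 = f(0.440000, 2.022773) = 0.230059
  w ← 1.940106 + (0.22/6)·(k1 + 2k2 + 2k3 + k4) = 2.020581
w(0.44) ≈ 2.0206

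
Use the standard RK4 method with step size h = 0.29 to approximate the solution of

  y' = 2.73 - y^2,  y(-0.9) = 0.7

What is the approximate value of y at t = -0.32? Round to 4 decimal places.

1.4645

RK4: k1 = f(t_n, y_n); k2 = f(t_n + h/2, y_n + (h/2)·k1); k3 = f(t_n + h/2, y_n + (h/2)·k2); k4 = f(t_n + h, y_n + h·k3); y_{n+1} = y_n + (h/6)·(k1 + 2k2 + 2k3 + k4).
t=-0.900000, y=0.700000:
  k1 = f(-0.900000, 0.700000) = 2.240000
  k2 = f(-0.755000, 1.024800) = 1.679785
  k3 = f(-0.755000, 0.943569) = 1.839678
  k4 = f(-0.610000, 1.233507) = 1.208462
  y ← 0.700000 + (0.29/6)·(k1 + 2k2 + 2k3 + k4) = 1.206890
t=-0.610000, y=1.206890:
  k1 = f(-0.610000, 1.206890) = 1.273416
  k2 = f(-0.465000, 1.391536) = 0.793629
  k3 = f(-0.465000, 1.321967) = 0.982405
  k4 = f(-0.320000, 1.491788) = 0.504569
  y ← 1.206890 + (0.29/6)·(k1 + 2k2 + 2k3 + k4) = 1.464510
y(-0.32) ≈ 1.4645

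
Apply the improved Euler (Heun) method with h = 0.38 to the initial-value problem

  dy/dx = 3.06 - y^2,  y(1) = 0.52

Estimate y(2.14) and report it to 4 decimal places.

1.5842

Heun: k1 = f(x_n, y_n); k2 = f(x_n + h, y_n + h·k1); y_{n+1} = y_n + (h/2)·(k1 + k2).
x=1.000000, y=0.520000:
  k1 = f(1.000000, 0.520000) = 2.789600
  k2 = f(1.380000, 1.580048) = 0.563448
  y ← 0.520000 + (0.38/2)·(2.789600 + 0.563448) = 1.157079
x=1.380000, y=1.157079:
  k1 = f(1.380000, 1.157079) = 1.721168
  k2 = f(1.760000, 1.811123) = -0.220166
  y ← 1.157079 + (0.38/2)·(1.721168 + (-0.220166)) = 1.442269
x=1.760000, y=1.442269:
  k1 = f(1.760000, 1.442269) = 0.979859
  k2 = f(2.140000, 1.814616) = -0.232831
  y ← 1.442269 + (0.38/2)·(0.979859 + (-0.232831)) = 1.584205
y(2.14) ≈ 1.5842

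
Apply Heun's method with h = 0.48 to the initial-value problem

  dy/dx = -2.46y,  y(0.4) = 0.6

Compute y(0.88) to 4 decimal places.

0.3098

Heun: k1 = f(x_n, y_n); k2 = f(x_n + h, y_n + h·k1); y_{n+1} = y_n + (h/2)·(k1 + k2).
x=0.400000, y=0.600000:
  k1 = f(0.400000, 0.600000) = -1.476000
  k2 = f(0.880000, -0.108480) = 0.266861
  y ← 0.600000 + (0.48/2)·(-1.476000 + 0.266861) = 0.309807
y(0.88) ≈ 0.3098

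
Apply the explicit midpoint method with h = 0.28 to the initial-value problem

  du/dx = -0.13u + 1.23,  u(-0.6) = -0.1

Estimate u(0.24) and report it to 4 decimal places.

0.8889

Midpoint: k1 = f(x_n, u_n); k2 = f(x_n + h/2, u_n + (h/2)·k1); u_{n+1} = u_n + h·k2.
x=-0.600000, u=-0.100000:
  k1 = f(-0.600000, -0.100000) = 1.243000
  k2 = f(-0.460000, 0.074020) = 1.220377
  u ← -0.100000 + 0.28·1.220377 = 0.241706
x=-0.320000, u=0.241706:
  k1 = f(-0.320000, 0.241706) = 1.198578
  k2 = f(-0.180000, 0.409507) = 1.176764
  u ← 0.241706 + 0.28·1.176764 = 0.571200
x=-0.040000, u=0.571200:
  k1 = f(-0.040000, 0.571200) = 1.155744
  k2 = f(0.100000, 0.733004) = 1.134710
  u ← 0.571200 + 0.28·1.134710 = 0.888918
u(0.24) ≈ 0.8889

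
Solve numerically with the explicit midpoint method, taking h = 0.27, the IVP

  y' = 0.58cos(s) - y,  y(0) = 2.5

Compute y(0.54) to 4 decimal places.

Midpoint: k1 = f(s_n, y_n); k2 = f(s_n + h/2, y_n + (h/2)·k1); y_{n+1} = y_n + h·k2.
s=0.000000, y=2.500000:
  k1 = f(0.000000, 2.500000) = -1.920000
  k2 = f(0.135000, 2.240800) = -1.666077
  y ← 2.500000 + 0.27·(-1.666077) = 2.050159
s=0.270000, y=2.050159:
  k1 = f(0.270000, 2.050159) = -1.491172
  k2 = f(0.405000, 1.848851) = -1.315772
  y ← 2.050159 + 0.27·(-1.315772) = 1.694901
y(0.54) ≈ 1.6949

1.6949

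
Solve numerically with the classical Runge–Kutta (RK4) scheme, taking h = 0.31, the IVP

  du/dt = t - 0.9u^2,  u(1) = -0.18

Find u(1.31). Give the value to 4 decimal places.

0.1750

RK4: k1 = f(t_n, u_n); k2 = f(t_n + h/2, u_n + (h/2)·k1); k3 = f(t_n + h/2, u_n + (h/2)·k2); k4 = f(t_n + h, u_n + h·k3); u_{n+1} = u_n + (h/6)·(k1 + 2k2 + 2k3 + k4).
t=1.000000, u=-0.180000:
  k1 = f(1.000000, -0.180000) = 0.970840
  k2 = f(1.155000, -0.029520) = 1.154216
  k3 = f(1.155000, -0.001097) = 1.154999
  k4 = f(1.310000, 0.178050) = 1.281468
  u ← -0.180000 + (0.31/6)·(k1 + 2k2 + 2k3 + k4) = 0.174988
u(1.31) ≈ 0.1750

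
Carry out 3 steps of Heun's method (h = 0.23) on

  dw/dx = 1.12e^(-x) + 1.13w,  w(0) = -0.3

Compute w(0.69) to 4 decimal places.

0.2324

Heun: k1 = f(x_n, w_n); k2 = f(x_n + h, w_n + h·k1); w_{n+1} = w_n + (h/2)·(k1 + k2).
x=0.000000, w=-0.300000:
  k1 = f(0.000000, -0.300000) = 0.781000
  k2 = f(0.230000, -0.120370) = 0.753860
  w ← -0.300000 + (0.23/2)·(0.781000 + 0.753860) = -0.123491
x=0.230000, w=-0.123491:
  k1 = f(0.230000, -0.123491) = 0.750333
  k2 = f(0.460000, 0.049085) = 0.762504
  w ← -0.123491 + (0.23/2)·(0.750333 + 0.762504) = 0.050485
x=0.460000, w=0.050485:
  k1 = f(0.460000, 0.050485) = 0.764086
  k2 = f(0.690000, 0.226225) = 0.817399
  w ← 0.050485 + (0.23/2)·(0.764086 + 0.817399) = 0.232356
w(0.69) ≈ 0.2324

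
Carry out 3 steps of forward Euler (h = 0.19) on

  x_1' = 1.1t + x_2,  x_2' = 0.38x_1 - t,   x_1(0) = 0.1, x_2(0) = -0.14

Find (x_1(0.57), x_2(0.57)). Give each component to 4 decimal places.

0.1362, -0.2294

Euler on (x_1,x_2): x_1_{n+1} = x_1_n + h·x_1', x_2_{n+1} = x_2_n + h·x_2'.
0.000000: (0.100000, -0.140000); f=(-0.140000, 0.038000) → (0.073400, -0.132780)
0.190000: (0.073400, -0.132780); f=(0.076220, -0.162108) → (0.087882, -0.163581)
0.380000: (0.087882, -0.163581); f=(0.254419, -0.346605) → (0.136222, -0.229435)
(x_1(0.57), x_2(0.57)) ≈ (0.1362, -0.2294)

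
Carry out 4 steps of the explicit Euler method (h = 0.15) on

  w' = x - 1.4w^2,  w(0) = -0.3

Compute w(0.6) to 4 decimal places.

Euler: w_{n+1} = w_n + h·f(x_n, w_n).
x=0.000000, w=-0.300000: f=-0.126000 → w ← -0.300000 + 0.15·(-0.126000) = -0.318900
x=0.150000, w=-0.318900: f=0.007624 → w ← -0.318900 + 0.15·0.007624 = -0.317756
x=0.300000, w=-0.317756: f=0.158643 → w ← -0.317756 + 0.15·0.158643 = -0.293960
x=0.450000, w=-0.293960: f=0.329023 → w ← -0.293960 + 0.15·0.329023 = -0.244607
w(0.6) ≈ -0.2446

-0.2446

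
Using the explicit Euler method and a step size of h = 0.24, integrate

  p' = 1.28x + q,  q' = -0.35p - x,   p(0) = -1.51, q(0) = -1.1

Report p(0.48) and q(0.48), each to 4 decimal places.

-1.9338, -0.8817

Euler on (p,q): p_{n+1} = p_n + h·p', q_{n+1} = q_n + h·q'.
0.000000: (-1.510000, -1.100000); f=(-1.100000, 0.528500) → (-1.774000, -0.973160)
0.240000: (-1.774000, -0.973160); f=(-0.665960, 0.380900) → (-1.933830, -0.881744)
(p(0.48), q(0.48)) ≈ (-1.9338, -0.8817)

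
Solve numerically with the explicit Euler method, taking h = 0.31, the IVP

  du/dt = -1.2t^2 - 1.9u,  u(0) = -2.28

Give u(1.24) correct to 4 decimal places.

Euler: u_{n+1} = u_n + h·f(t_n, u_n).
t=0.000000, u=-2.280000: f=4.332000 → u ← -2.280000 + 0.31·4.332000 = -0.937080
t=0.310000, u=-0.937080: f=1.665132 → u ← -0.937080 + 0.31·1.665132 = -0.420889
t=0.620000, u=-0.420889: f=0.338409 → u ← -0.420889 + 0.31·0.338409 = -0.315982
t=0.930000, u=-0.315982: f=-0.437514 → u ← -0.315982 + 0.31·(-0.437514) = -0.451611
u(1.24) ≈ -0.4516

-0.4516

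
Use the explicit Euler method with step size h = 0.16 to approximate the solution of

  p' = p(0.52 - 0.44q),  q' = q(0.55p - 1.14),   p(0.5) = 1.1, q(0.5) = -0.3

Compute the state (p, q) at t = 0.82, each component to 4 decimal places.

1.3393, -0.2536

Euler on (p,q): p_{n+1} = p_n + h·p', q_{n+1} = q_n + h·q'.
0.500000: (1.100000, -0.300000); f=(0.717200, 0.160500) → (1.214752, -0.274320)
0.660000: (1.214752, -0.274320); f=(0.778293, 0.129448) → (1.339279, -0.253608)
(p(0.82), q(0.82)) ≈ (1.3393, -0.2536)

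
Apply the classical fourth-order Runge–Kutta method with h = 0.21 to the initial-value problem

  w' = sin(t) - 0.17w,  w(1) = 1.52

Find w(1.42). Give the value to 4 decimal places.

1.7921

RK4: k1 = f(t_n, w_n); k2 = f(t_n + h/2, w_n + (h/2)·k1); k3 = f(t_n + h/2, w_n + (h/2)·k2); k4 = f(t_n + h, w_n + h·k3); w_{n+1} = w_n + (h/6)·(k1 + 2k2 + 2k3 + k4).
t=1.000000, w=1.520000:
  k1 = f(1.000000, 1.520000) = 0.583071
  k2 = f(1.105000, 1.581222) = 0.624656
  k3 = f(1.105000, 1.585589) = 0.623914
  k4 = f(1.210000, 1.651022) = 0.654942
  w ← 1.520000 + (0.21/6)·(k1 + 2k2 + 2k3 + k4) = 1.650730
t=1.210000, w=1.650730:
  k1 = f(1.210000, 1.650730) = 0.654992
  k2 = f(1.315000, 1.719505) = 0.675146
  k3 = f(1.315000, 1.721621) = 0.674787
  k4 = f(1.420000, 1.792436) = 0.683938
  w ← 1.650730 + (0.21/6)·(k1 + 2k2 + 2k3 + k4) = 1.792088
w(1.42) ≈ 1.7921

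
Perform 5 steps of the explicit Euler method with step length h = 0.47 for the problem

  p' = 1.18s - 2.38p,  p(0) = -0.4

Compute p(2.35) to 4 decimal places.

0.9568

Euler: p_{n+1} = p_n + h·f(s_n, p_n).
s=0.000000, p=-0.400000: f=0.952000 → p ← -0.400000 + 0.47·0.952000 = 0.047440
s=0.470000, p=0.047440: f=0.441693 → p ← 0.047440 + 0.47·0.441693 = 0.255036
s=0.940000, p=0.255036: f=0.502215 → p ← 0.255036 + 0.47·0.502215 = 0.491077
s=1.410000, p=0.491077: f=0.495037 → p ← 0.491077 + 0.47·0.495037 = 0.723744
s=1.880000, p=0.723744: f=0.495889 → p ← 0.723744 + 0.47·0.495889 = 0.956812
p(2.35) ≈ 0.9568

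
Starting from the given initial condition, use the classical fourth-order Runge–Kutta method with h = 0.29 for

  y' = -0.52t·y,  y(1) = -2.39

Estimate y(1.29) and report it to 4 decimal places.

RK4: k1 = f(t_n, y_n); k2 = f(t_n + h/2, y_n + (h/2)·k1); k3 = f(t_n + h/2, y_n + (h/2)·k2); k4 = f(t_n + h, y_n + h·k3); y_{n+1} = y_n + (h/6)·(k1 + 2k2 + 2k3 + k4).
t=1.000000, y=-2.390000:
  k1 = f(1.000000, -2.390000) = 1.242800
  k2 = f(1.145000, -2.209794) = 1.315711
  k3 = f(1.145000, -2.199222) = 1.309417
  k4 = f(1.290000, -2.010269) = 1.348489
  y ← -2.390000 + (0.29/6)·(k1 + 2k2 + 2k3 + k4) = -2.010992
y(1.29) ≈ -2.0110

-2.0110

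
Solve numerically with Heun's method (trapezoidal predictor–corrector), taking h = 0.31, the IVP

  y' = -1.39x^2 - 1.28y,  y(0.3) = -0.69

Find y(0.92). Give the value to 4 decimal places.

Heun: k1 = f(x_n, y_n); k2 = f(x_n + h, y_n + h·k1); y_{n+1} = y_n + (h/2)·(k1 + k2).
x=0.300000, y=-0.690000:
  k1 = f(0.300000, -0.690000) = 0.758100
  k2 = f(0.610000, -0.454989) = 0.065167
  y ← -0.690000 + (0.31/2)·(0.758100 + 0.065167) = -0.562394
x=0.610000, y=-0.562394:
  k1 = f(0.610000, -0.562394) = 0.202645
  k2 = f(0.920000, -0.499574) = -0.537042
  y ← -0.562394 + (0.31/2)·(0.202645 + (-0.537042)) = -0.614225
y(0.92) ≈ -0.6142

-0.6142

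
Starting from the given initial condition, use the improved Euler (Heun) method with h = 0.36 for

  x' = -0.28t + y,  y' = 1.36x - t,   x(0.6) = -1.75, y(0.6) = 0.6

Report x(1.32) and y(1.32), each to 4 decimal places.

-2.3218, -1.8617

Heun on (x,y): k1 = f(t_n, state_n); k2 = f(t_n + h, state_n + h·k1); state_{n+1} = state_n + (h/2)·(k1 + k2).
0.600000: (-1.750000, 0.600000)
  k1 = (0.432000, -2.980000)
  predictor → (-1.594480, -0.472800)
  k2 = (-0.741600, -3.128493)
  → (-1.805728, -0.499529)
0.960000: (-1.805728, -0.499529)
  k1 = (-0.768329, -3.415790)
  predictor → (-2.082326, -1.729213)
  k2 = (-2.098813, -4.151964)
  → (-2.321814, -1.861724)
(x(1.32), y(1.32)) ≈ (-2.3218, -1.8617)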